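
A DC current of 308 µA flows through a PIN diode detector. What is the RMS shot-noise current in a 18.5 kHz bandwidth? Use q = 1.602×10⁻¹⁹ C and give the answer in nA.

I_n = √(2qI·B)
2qI·B = 2 × 1.602×10⁻¹⁹ × 3.08×10⁻⁴ × 1.85×10⁴ = 1.83×10⁻¹⁸ A²
I_n = √(1.83×10⁻¹⁸) = 1.35×10⁻⁹ A = 1.35 nA

1.35 nA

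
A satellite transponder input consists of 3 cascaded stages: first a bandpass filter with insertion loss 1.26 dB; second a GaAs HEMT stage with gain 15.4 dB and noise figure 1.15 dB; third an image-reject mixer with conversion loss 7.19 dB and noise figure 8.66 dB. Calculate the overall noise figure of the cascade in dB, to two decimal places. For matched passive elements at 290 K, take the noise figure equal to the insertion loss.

2.98 dB

Convert to linear (a loss of L dB is a gain of −L dB): F_i = 10^(NF_i/10), G_i = 10^(G_i,dB/10)
  Stage 1: F_1 = 10^(1.26/10) = 1.337, G_1 = 10^(−1.26/10) = 0.7482
  Stage 2: F_2 = 10^(1.15/10) = 1.303, G_2 = 10^(15.4/10) = 34.67
  Stage 3: F_3 = 10^(8.66/10) = 7.345, G_3 = 10^(−7.19/10) = 0.1910
Friis cascade:
  F = 1.337 + (1.303 − 1)/0.7482 + (7.345 − 1)/25.94 = 1.986
NF = 10 log₁₀(1.986) = 2.98 dB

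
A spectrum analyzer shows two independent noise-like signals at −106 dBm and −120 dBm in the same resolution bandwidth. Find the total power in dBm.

Convert to linear, add, convert back:
P₁ = 2.51×10⁻¹⁴ W, P₂ = 1.00×10⁻¹⁵ W
P_tot = 2.61×10⁻¹⁴ W → 10 log₁₀(P_tot / 10⁻³) = −105.8 dBm

−105.8 dBm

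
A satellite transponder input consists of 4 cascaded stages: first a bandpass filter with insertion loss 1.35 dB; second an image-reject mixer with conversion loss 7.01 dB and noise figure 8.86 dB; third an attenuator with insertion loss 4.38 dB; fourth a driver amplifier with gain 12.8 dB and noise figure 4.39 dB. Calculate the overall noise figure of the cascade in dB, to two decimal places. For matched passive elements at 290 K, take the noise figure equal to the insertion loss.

17.43 dB

Convert to linear (a loss of L dB is a gain of −L dB): F_i = 10^(NF_i/10), G_i = 10^(G_i,dB/10)
  Stage 1: F_1 = 10^(1.35/10) = 1.365, G_1 = 10^(−1.35/10) = 0.7328
  Stage 2: F_2 = 10^(8.86/10) = 7.691, G_2 = 10^(−7.01/10) = 0.1991
  Stage 3: F_3 = 10^(4.38/10) = 2.742, G_3 = 10^(−4.38/10) = 0.3648
  Stage 4: F_4 = 10^(4.39/10) = 2.748, G_4 = 10^(12.8/10) = 19.05
Friis cascade:
  F = 1.365 + (7.691 − 1)/0.7328 + (2.742 − 1)/0.1459 + (2.748 − 1)/0.05321 = 55.28
NF = 10 log₁₀(55.28) = 17.43 dB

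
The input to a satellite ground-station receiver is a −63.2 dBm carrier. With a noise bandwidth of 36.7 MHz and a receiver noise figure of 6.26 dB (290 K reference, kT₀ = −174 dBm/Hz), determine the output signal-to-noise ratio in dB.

Noise floor: N = −174 + 10 log₁₀(B) + NF
10 log₁₀(3.67×10⁷) = 75.65 dB
N = −174 + 75.65 + 6.26 = −92.09 dBm
SNR = P_sig − N = −63.2 − (−92.09) = 28.89 dB → 28.9 dB

28.9 dB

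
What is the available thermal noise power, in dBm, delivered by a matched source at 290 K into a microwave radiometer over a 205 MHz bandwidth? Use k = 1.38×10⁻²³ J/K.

−90.9 dBm

P_n = kTB = 1.38×10⁻²³ × 290 × 2.05×10⁸ = 8.20×10⁻¹³ W
In dBm: 10 log₁₀(8.20×10⁻¹³ / 10⁻³) = −90.9 dBm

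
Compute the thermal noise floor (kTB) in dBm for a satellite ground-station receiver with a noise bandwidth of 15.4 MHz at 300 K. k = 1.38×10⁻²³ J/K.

P_n = kTB = 1.38×10⁻²³ × 300 × 1.54×10⁷ = 6.38×10⁻¹⁴ W
In dBm: 10 log₁₀(6.38×10⁻¹⁴ / 10⁻³) = −102.0 dBm

−102.0 dBm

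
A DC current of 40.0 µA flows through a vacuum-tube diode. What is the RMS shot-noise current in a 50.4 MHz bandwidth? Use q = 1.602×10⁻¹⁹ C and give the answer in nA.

I_n = √(2qI·B)
2qI·B = 2 × 1.602×10⁻¹⁹ × 4.00×10⁻⁵ × 5.04×10⁷ = 6.46×10⁻¹⁶ A²
I_n = √(6.46×10⁻¹⁶) = 2.54×10⁻⁸ A = 25.4 nA

25.4 nA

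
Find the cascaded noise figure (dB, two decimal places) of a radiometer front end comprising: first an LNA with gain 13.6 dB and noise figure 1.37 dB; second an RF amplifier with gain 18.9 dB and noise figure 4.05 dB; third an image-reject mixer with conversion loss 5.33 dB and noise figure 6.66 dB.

1.58 dB

Convert to linear (a loss of L dB is a gain of −L dB): F_i = 10^(NF_i/10), G_i = 10^(G_i,dB/10)
  Stage 1: F_1 = 10^(1.37/10) = 1.371, G_1 = 10^(13.6/10) = 22.91
  Stage 2: F_2 = 10^(4.05/10) = 2.541, G_2 = 10^(18.9/10) = 77.62
  Stage 3: F_3 = 10^(6.66/10) = 4.634, G_3 = 10^(−5.33/10) = 0.2931
Friis cascade:
  F = 1.371 + (2.541 − 1)/22.91 + (4.634 − 1)/1778 = 1.440
NF = 10 log₁₀(1.440) = 1.58 dB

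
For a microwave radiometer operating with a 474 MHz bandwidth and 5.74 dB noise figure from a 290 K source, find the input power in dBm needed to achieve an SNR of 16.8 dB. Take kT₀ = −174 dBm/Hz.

Sensitivity = −174 + 10 log₁₀(B) + NF + SNR_min
= −174 + 86.76 + 5.74 + 16.8
= −64.70 dBm → −64.7 dBm

−64.7 dBm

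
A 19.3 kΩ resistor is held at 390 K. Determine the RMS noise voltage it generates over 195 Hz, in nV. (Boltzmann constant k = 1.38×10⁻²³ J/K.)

285 nV

V_n = √(4kTRB)
4kTRB = 4 × 1.38×10⁻²³ × 390 × 1.93×10⁴ × 1.95×10² = 8.10×10⁻¹⁴ V²
V_n = √(8.10×10⁻¹⁴) = 2.85×10⁻⁷ V = 285 nV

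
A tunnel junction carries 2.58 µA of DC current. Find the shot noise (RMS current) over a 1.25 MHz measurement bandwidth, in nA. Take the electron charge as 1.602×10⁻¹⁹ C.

I_n = √(2qI·B)
2qI·B = 2 × 1.602×10⁻¹⁹ × 2.58×10⁻⁶ × 1.25×10⁶ = 1.03×10⁻¹⁸ A²
I_n = √(1.03×10⁻¹⁸) = 1.02×10⁻⁹ A = 1.02 nA

1.02 nA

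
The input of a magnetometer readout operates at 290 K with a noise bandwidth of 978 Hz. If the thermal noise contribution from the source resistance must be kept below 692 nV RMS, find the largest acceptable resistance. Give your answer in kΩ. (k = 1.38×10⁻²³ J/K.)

30.6 kΩ

Johnson–Nyquist: V_n = √(4kTRB) ⇒ R = V_n² / (4kTB)
4kTB = 4 × 1.38×10⁻²³ × 290 × 9.78×10² = 1.57×10⁻¹⁷
R = (6.92×10⁻⁷)² / 1.57×10⁻¹⁷ = 3.06×10⁴ Ω = 30.6 kΩ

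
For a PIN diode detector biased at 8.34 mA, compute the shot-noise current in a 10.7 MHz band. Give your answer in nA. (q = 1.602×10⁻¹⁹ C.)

169 nA

I_n = √(2qI·B)
2qI·B = 2 × 1.602×10⁻¹⁹ × 8.34×10⁻³ × 1.07×10⁷ = 2.86×10⁻¹⁴ A²
I_n = √(2.86×10⁻¹⁴) = 1.69×10⁻⁷ A = 169 nA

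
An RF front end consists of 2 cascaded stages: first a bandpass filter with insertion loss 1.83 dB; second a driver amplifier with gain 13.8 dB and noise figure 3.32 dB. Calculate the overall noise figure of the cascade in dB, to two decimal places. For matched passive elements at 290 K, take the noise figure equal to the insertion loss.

Convert to linear (a loss of L dB is a gain of −L dB): F_i = 10^(NF_i/10), G_i = 10^(G_i,dB/10)
  Stage 1: F_1 = 10^(1.83/10) = 1.524, G_1 = 10^(−1.83/10) = 0.6561
  Stage 2: F_2 = 10^(3.32/10) = 2.148, G_2 = 10^(13.8/10) = 23.99
Friis cascade:
  F = 1.524 + (2.148 − 1)/0.6561 = 3.273
NF = 10 log₁₀(3.273) = 5.15 dB

5.15 dB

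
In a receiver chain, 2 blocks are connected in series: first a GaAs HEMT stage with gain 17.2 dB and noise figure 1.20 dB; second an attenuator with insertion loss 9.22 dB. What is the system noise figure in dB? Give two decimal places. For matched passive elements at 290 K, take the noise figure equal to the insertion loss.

1.64 dB

Convert to linear (a loss of L dB is a gain of −L dB): F_i = 10^(NF_i/10), G_i = 10^(G_i,dB/10)
  Stage 1: F_1 = 10^(1.20/10) = 1.318, G_1 = 10^(17.2/10) = 52.48
  Stage 2: F_2 = 10^(9.22/10) = 8.356, G_2 = 10^(−9.22/10) = 0.1197
Friis cascade:
  F = 1.318 + (8.356 − 1)/52.48 = 1.458
NF = 10 log₁₀(1.458) = 1.64 dB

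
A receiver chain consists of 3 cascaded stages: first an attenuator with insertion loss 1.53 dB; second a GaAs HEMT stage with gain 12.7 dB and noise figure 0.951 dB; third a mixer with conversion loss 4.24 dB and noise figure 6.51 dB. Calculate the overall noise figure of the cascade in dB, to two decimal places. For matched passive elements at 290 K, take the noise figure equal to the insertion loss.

3.09 dB

Convert to linear (a loss of L dB is a gain of −L dB): F_i = 10^(NF_i/10), G_i = 10^(G_i,dB/10)
  Stage 1: F_1 = 10^(1.53/10) = 1.422, G_1 = 10^(−1.53/10) = 0.7031
  Stage 2: F_2 = 10^(0.951/10) = 1.245, G_2 = 10^(12.7/10) = 18.62
  Stage 3: F_3 = 10^(6.51/10) = 4.477, G_3 = 10^(−4.24/10) = 0.3767
Friis cascade:
  F = 1.422 + (1.245 − 1)/0.7031 + (4.477 − 1)/13.09 = 2.036
NF = 10 log₁₀(2.036) = 3.09 dB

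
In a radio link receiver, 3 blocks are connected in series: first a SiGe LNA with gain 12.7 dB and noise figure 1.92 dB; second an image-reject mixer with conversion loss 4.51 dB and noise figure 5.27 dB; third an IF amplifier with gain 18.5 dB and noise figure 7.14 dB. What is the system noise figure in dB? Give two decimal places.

3.65 dB

Convert to linear (a loss of L dB is a gain of −L dB): F_i = 10^(NF_i/10), G_i = 10^(G_i,dB/10)
  Stage 1: F_1 = 10^(1.92/10) = 1.556, G_1 = 10^(12.7/10) = 18.62
  Stage 2: F_2 = 10^(5.27/10) = 3.365, G_2 = 10^(−4.51/10) = 0.3540
  Stage 3: F_3 = 10^(7.14/10) = 5.176, G_3 = 10^(18.5/10) = 70.79
Friis cascade:
  F = 1.556 + (3.365 − 1)/18.62 + (5.176 − 1)/6.592 = 2.317
NF = 10 log₁₀(2.317) = 3.65 dB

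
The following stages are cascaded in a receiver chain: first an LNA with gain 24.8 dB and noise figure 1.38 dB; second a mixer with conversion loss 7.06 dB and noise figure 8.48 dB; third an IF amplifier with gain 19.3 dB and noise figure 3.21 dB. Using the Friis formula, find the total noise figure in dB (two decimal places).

1.50 dB

Convert to linear (a loss of L dB is a gain of −L dB): F_i = 10^(NF_i/10), G_i = 10^(G_i,dB/10)
  Stage 1: F_1 = 10^(1.38/10) = 1.374, G_1 = 10^(24.8/10) = 302.0
  Stage 2: F_2 = 10^(8.48/10) = 7.047, G_2 = 10^(−7.06/10) = 0.1968
  Stage 3: F_3 = 10^(3.21/10) = 2.094, G_3 = 10^(19.3/10) = 85.11
Friis cascade:
  F = 1.374 + (7.047 − 1)/302.0 + (2.094 − 1)/59.43 = 1.412
NF = 10 log₁₀(1.412) = 1.50 dB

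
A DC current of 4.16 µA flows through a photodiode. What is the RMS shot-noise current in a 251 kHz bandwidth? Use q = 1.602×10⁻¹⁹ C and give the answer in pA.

I_n = √(2qI·B)
2qI·B = 2 × 1.602×10⁻¹⁹ × 4.16×10⁻⁶ × 2.51×10⁵ = 3.35×10⁻¹⁹ A²
I_n = √(3.35×10⁻¹⁹) = 5.78×10⁻¹⁰ A = 578 pA

578 pA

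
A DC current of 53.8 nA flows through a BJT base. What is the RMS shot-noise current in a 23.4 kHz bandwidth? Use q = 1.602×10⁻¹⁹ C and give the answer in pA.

I_n = √(2qI·B)
2qI·B = 2 × 1.602×10⁻¹⁹ × 5.38×10⁻⁸ × 2.34×10⁴ = 4.03×10⁻²² A²
I_n = √(4.03×10⁻²²) = 2.01×10⁻¹¹ A = 20.1 pA

20.1 pA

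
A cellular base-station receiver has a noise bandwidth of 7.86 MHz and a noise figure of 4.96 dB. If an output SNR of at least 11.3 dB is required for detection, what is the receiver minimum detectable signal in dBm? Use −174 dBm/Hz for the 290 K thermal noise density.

−88.8 dBm

Sensitivity = −174 + 10 log₁₀(B) + NF + SNR_min
= −174 + 68.95 + 4.96 + 11.3
= −88.79 dBm → −88.8 dBm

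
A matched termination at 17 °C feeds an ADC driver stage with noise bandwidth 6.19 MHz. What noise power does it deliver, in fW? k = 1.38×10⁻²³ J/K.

T = 17 °C + 273.15 = 290.15 K
P_n = kTB = 1.38×10⁻²³ × 290.15 × 6.19×10⁶ = 2.48×10⁻¹⁴ W = 24.8 fW

24.8 fW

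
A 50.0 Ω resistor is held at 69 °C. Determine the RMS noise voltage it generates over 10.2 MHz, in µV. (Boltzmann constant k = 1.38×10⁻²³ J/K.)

T = 69 °C + 273.15 = 342.15 K
V_n = √(4kTRB)
4kTRB = 4 × 1.38×10⁻²³ × 342.15 × 5.00×10¹ × 1.02×10⁷ = 9.63×10⁻¹² V²
V_n = √(9.63×10⁻¹²) = 3.10×10⁻⁶ V = 3.10 µV

3.10 µV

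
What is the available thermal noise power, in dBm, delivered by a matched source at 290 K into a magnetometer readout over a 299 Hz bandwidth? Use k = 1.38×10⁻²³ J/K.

−149.2 dBm

P_n = kTB = 1.38×10⁻²³ × 290 × 2.99×10² = 1.20×10⁻¹⁸ W
In dBm: 10 log₁₀(1.20×10⁻¹⁸ / 10⁻³) = −149.2 dBm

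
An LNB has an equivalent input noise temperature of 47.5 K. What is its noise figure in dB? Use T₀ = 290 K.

0.659 dB

F = 1 + T_e/T₀ = 1 + 47.5/290 = 1.16379
NF = 10 log₁₀(1.16379) = 0.659 dB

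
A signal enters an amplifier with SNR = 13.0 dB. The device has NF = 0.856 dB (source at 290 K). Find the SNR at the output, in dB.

12.144 dB

By definition F = SNR_in/SNR_out, so in dB: SNR_out = SNR_in − NF
SNR_out = 13.0 − 0.856 = 12.144 dB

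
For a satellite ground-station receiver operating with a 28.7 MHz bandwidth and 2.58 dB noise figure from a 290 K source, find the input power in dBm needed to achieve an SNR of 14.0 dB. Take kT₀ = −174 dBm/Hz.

Sensitivity = −174 + 10 log₁₀(B) + NF + SNR_min
= −174 + 74.58 + 2.58 + 14.0
= −82.84 dBm → −82.8 dBm

−82.8 dBm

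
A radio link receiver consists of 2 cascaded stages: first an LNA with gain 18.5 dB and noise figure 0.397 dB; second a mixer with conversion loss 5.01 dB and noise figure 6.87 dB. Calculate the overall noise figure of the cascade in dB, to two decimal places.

Convert to linear (a loss of L dB is a gain of −L dB): F_i = 10^(NF_i/10), G_i = 10^(G_i,dB/10)
  Stage 1: F_1 = 10^(0.397/10) = 1.096, G_1 = 10^(18.5/10) = 70.79
  Stage 2: F_2 = 10^(6.87/10) = 4.864, G_2 = 10^(−5.01/10) = 0.3155
Friis cascade:
  F = 1.096 + (4.864 − 1)/70.79 = 1.150
NF = 10 log₁₀(1.150) = 0.61 dB

0.61 dB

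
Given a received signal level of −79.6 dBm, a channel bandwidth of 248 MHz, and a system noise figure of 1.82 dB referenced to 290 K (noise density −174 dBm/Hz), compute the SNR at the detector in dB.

Noise floor: N = −174 + 10 log₁₀(B) + NF
10 log₁₀(2.48×10⁸) = 83.94 dB
N = −174 + 83.94 + 1.82 = −88.24 dBm
SNR = P_sig − N = −79.6 − (−88.24) = 8.64 dB → 8.6 dB

8.6 dB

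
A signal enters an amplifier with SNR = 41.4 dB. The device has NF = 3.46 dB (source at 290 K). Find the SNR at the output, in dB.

37.94 dB

By definition F = SNR_in/SNR_out, so in dB: SNR_out = SNR_in − NF
SNR_out = 41.4 − 3.46 = 37.94 dB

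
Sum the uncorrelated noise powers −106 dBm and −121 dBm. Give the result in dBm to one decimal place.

−105.9 dBm

Convert to linear, add, convert back:
P₁ = 2.51×10⁻¹⁴ W, P₂ = 7.94×10⁻¹⁶ W
P_tot = 2.59×10⁻¹⁴ W → 10 log₁₀(P_tot / 10⁻³) = −105.9 dBm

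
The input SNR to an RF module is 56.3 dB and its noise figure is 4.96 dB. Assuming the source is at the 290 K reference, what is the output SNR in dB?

51.34 dB

By definition F = SNR_in/SNR_out, so in dB: SNR_out = SNR_in − NF
SNR_out = 56.3 − 4.96 = 51.34 dB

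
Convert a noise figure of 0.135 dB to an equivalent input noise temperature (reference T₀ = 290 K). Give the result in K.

F = 10^(0.135/10) = 1.03157
T_e = (F − 1)·T₀ = (1.03157 − 1) × 290 = 9.16 K

9.16 K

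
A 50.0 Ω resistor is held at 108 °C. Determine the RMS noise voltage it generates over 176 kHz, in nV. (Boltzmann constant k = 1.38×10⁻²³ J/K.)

T = 108 °C + 273.15 = 381.15 K
V_n = √(4kTRB)
4kTRB = 4 × 1.38×10⁻²³ × 381.15 × 5.00×10¹ × 1.76×10⁵ = 1.85×10⁻¹³ V²
V_n = √(1.85×10⁻¹³) = 4.30×10⁻⁷ V = 430 nV

430 nV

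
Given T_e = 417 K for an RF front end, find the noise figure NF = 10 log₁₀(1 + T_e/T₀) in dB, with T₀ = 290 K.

3.87 dB

F = 1 + T_e/T₀ = 1 + 417/290 = 2.43793
NF = 10 log₁₀(2.43793) = 3.87 dB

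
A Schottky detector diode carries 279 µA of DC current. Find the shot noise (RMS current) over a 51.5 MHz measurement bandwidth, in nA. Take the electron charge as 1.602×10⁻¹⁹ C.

I_n = √(2qI·B)
2qI·B = 2 × 1.602×10⁻¹⁹ × 2.79×10⁻⁴ × 5.15×10⁷ = 4.60×10⁻¹⁵ A²
I_n = √(4.60×10⁻¹⁵) = 6.79×10⁻⁸ A = 67.9 nA

67.9 nA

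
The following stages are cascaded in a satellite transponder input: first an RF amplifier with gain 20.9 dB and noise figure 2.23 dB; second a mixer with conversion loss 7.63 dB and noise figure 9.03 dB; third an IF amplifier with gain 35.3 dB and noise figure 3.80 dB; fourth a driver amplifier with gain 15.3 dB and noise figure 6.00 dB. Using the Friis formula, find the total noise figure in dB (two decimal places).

2.54 dB

Convert to linear (a loss of L dB is a gain of −L dB): F_i = 10^(NF_i/10), G_i = 10^(G_i,dB/10)
  Stage 1: F_1 = 10^(2.23/10) = 1.671, G_1 = 10^(20.9/10) = 123.0
  Stage 2: F_2 = 10^(9.03/10) = 7.998, G_2 = 10^(−7.63/10) = 0.1726
  Stage 3: F_3 = 10^(3.80/10) = 2.399, G_3 = 10^(35.3/10) = 3388
  Stage 4: F_4 = 10^(6.00/10) = 3.981, G_4 = 10^(15.3/10) = 33.88
Friis cascade:
  F = 1.671 + (7.998 − 1)/123.0 + (2.399 − 1)/21.23 + (3.981 − 1)/7.194×10⁴ = 1.794
NF = 10 log₁₀(1.794) = 2.54 dB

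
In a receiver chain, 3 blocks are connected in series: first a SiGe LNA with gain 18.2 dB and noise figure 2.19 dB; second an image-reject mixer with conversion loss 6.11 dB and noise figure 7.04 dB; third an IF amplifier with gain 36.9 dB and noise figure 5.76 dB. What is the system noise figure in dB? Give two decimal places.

2.76 dB

Convert to linear (a loss of L dB is a gain of −L dB): F_i = 10^(NF_i/10), G_i = 10^(G_i,dB/10)
  Stage 1: F_1 = 10^(2.19/10) = 1.656, G_1 = 10^(18.2/10) = 66.07
  Stage 2: F_2 = 10^(7.04/10) = 5.058, G_2 = 10^(−6.11/10) = 0.2449
  Stage 3: F_3 = 10^(5.76/10) = 3.767, G_3 = 10^(36.9/10) = 4898
Friis cascade:
  F = 1.656 + (5.058 − 1)/66.07 + (3.767 − 1)/16.18 = 1.888
NF = 10 log₁₀(1.888) = 2.76 dB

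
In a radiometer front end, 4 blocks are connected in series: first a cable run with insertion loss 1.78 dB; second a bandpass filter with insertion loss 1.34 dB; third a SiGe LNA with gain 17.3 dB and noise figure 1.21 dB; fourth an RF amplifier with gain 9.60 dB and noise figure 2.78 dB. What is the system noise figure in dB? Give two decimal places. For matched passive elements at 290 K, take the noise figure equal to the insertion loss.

Convert to linear (a loss of L dB is a gain of −L dB): F_i = 10^(NF_i/10), G_i = 10^(G_i,dB/10)
  Stage 1: F_1 = 10^(1.78/10) = 1.507, G_1 = 10^(−1.78/10) = 0.6637
  Stage 2: F_2 = 10^(1.34/10) = 1.361, G_2 = 10^(−1.34/10) = 0.7345
  Stage 3: F_3 = 10^(1.21/10) = 1.321, G_3 = 10^(17.3/10) = 53.70
  Stage 4: F_4 = 10^(2.78/10) = 1.897, G_4 = 10^(9.60/10) = 9.120
Friis cascade:
  F = 1.507 + (1.361 − 1)/0.6637 + (1.321 − 1)/0.4875 + (1.897 − 1)/26.18 = 2.744
NF = 10 log₁₀(2.744) = 4.38 dB

4.38 dB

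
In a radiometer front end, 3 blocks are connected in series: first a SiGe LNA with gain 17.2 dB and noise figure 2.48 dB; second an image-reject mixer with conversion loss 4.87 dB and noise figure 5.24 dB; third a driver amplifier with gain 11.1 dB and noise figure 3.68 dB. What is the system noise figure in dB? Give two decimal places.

2.77 dB

Convert to linear (a loss of L dB is a gain of −L dB): F_i = 10^(NF_i/10), G_i = 10^(G_i,dB/10)
  Stage 1: F_1 = 10^(2.48/10) = 1.770, G_1 = 10^(17.2/10) = 52.48
  Stage 2: F_2 = 10^(5.24/10) = 3.342, G_2 = 10^(−4.87/10) = 0.3258
  Stage 3: F_3 = 10^(3.68/10) = 2.333, G_3 = 10^(11.1/10) = 12.88
Friis cascade:
  F = 1.770 + (3.342 − 1)/52.48 + (2.333 − 1)/17.10 = 1.893
NF = 10 log₁₀(1.893) = 2.77 dB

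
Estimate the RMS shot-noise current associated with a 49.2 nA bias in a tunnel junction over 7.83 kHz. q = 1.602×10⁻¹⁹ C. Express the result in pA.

I_n = √(2qI·B)
2qI·B = 2 × 1.602×10⁻¹⁹ × 4.92×10⁻⁸ × 7.83×10³ = 1.23×10⁻²² A²
I_n = √(1.23×10⁻²²) = 1.11×10⁻¹¹ A = 11.1 pA

11.1 pA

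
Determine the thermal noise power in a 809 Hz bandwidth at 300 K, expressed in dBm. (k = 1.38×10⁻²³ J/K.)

P_n = kTB = 1.38×10⁻²³ × 300 × 8.09×10² = 3.35×10⁻¹⁸ W
In dBm: 10 log₁₀(3.35×10⁻¹⁸ / 10⁻³) = −144.8 dBm

−144.8 dBm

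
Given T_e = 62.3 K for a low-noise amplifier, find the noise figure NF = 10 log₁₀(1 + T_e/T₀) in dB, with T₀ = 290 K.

F = 1 + T_e/T₀ = 1 + 62.3/290 = 1.21483
NF = 10 log₁₀(1.21483) = 0.845 dB

0.845 dB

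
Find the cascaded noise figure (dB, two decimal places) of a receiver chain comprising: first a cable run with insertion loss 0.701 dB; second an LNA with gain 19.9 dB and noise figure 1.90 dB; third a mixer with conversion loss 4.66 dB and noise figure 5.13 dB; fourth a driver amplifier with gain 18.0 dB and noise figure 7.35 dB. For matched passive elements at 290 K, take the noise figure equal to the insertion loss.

Convert to linear (a loss of L dB is a gain of −L dB): F_i = 10^(NF_i/10), G_i = 10^(G_i,dB/10)
  Stage 1: F_1 = 10^(0.701/10) = 1.175, G_1 = 10^(−0.701/10) = 0.8509
  Stage 2: F_2 = 10^(1.90/10) = 1.549, G_2 = 10^(19.9/10) = 97.72
  Stage 3: F_3 = 10^(5.13/10) = 3.258, G_3 = 10^(−4.66/10) = 0.3420
  Stage 4: F_4 = 10^(7.35/10) = 5.433, G_4 = 10^(18.0/10) = 63.10
Friis cascade:
  F = 1.175 + (1.549 − 1)/0.8509 + (3.258 − 1)/83.16 + (5.433 − 1)/28.44 = 2.003
NF = 10 log₁₀(2.003) = 3.02 dB

3.02 dB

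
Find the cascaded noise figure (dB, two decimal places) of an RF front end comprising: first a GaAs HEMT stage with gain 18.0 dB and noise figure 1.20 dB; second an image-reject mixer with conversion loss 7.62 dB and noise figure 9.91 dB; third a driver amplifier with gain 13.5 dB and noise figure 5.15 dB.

Convert to linear (a loss of L dB is a gain of −L dB): F_i = 10^(NF_i/10), G_i = 10^(G_i,dB/10)
  Stage 1: F_1 = 10^(1.20/10) = 1.318, G_1 = 10^(18.0/10) = 63.10
  Stage 2: F_2 = 10^(9.91/10) = 9.795, G_2 = 10^(−7.62/10) = 0.1730
  Stage 3: F_3 = 10^(5.15/10) = 3.273, G_3 = 10^(13.5/10) = 22.39
Friis cascade:
  F = 1.318 + (9.795 − 1)/63.10 + (3.273 − 1)/10.91 = 1.666
NF = 10 log₁₀(1.666) = 2.22 dB

2.22 dB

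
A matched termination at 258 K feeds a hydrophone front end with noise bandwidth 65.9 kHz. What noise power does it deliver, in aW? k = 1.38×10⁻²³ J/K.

P_n = kTB = 1.38×10⁻²³ × 258 × 6.59×10⁴ = 2.35×10⁻¹⁶ W = 235 aW

235 aW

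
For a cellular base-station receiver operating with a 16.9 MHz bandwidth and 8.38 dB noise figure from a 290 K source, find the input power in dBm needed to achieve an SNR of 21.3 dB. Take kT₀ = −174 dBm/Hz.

−72.0 dBm

Sensitivity = −174 + 10 log₁₀(B) + NF + SNR_min
= −174 + 72.28 + 8.38 + 21.3
= −72.04 dBm → −72.0 dBm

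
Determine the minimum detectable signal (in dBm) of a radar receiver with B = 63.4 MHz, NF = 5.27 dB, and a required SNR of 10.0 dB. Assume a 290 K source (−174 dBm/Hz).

Sensitivity = −174 + 10 log₁₀(B) + NF + SNR_min
= −174 + 78.02 + 5.27 + 10.0
= −80.71 dBm → −80.7 dBm

−80.7 dBm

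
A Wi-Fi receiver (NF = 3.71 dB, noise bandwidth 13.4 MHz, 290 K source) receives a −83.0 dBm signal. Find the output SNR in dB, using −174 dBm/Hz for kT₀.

Noise floor: N = −174 + 10 log₁₀(B) + NF
10 log₁₀(1.34×10⁷) = 71.27 dB
N = −174 + 71.27 + 3.71 = −99.02 dBm
SNR = P_sig − N = −83.0 − (−99.02) = 16.02 dB → 16.0 dB

16.0 dB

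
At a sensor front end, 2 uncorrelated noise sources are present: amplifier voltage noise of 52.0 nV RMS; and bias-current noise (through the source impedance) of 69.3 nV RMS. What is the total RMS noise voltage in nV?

Uncorrelated sources add in power (mean-square): V_tot = √(ΣV_i²)
V_tot = √[(5.20×10⁻⁸)² + (6.93×10⁻⁸)²] = 8.66×10⁻⁸ V = 86.6 nV

86.6 nV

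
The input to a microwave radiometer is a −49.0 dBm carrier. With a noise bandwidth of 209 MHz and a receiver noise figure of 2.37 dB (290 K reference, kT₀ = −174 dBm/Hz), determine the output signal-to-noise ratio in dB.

Noise floor: N = −174 + 10 log₁₀(B) + NF
10 log₁₀(2.09×10⁸) = 83.2 dB
N = −174 + 83.2 + 2.37 = −88.43 dBm
SNR = P_sig − N = −49.0 − (−88.43) = 39.43 dB → 39.4 dB

39.4 dB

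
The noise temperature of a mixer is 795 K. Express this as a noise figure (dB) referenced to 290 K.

F = 1 + T_e/T₀ = 1 + 795/290 = 3.74138
NF = 10 log₁₀(3.74138) = 5.73 dB

5.73 dB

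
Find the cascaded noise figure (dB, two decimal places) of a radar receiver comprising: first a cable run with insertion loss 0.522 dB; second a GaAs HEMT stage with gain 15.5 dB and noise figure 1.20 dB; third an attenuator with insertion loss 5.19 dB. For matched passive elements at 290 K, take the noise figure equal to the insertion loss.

Convert to linear (a loss of L dB is a gain of −L dB): F_i = 10^(NF_i/10), G_i = 10^(G_i,dB/10)
  Stage 1: F_1 = 10^(0.522/10) = 1.128, G_1 = 10^(−0.522/10) = 0.8867
  Stage 2: F_2 = 10^(1.20/10) = 1.318, G_2 = 10^(15.5/10) = 35.48
  Stage 3: F_3 = 10^(5.19/10) = 3.304, G_3 = 10^(−5.19/10) = 0.3027
Friis cascade:
  F = 1.128 + (1.318 − 1)/0.8867 + (3.304 − 1)/31.46 = 1.560
NF = 10 log₁₀(1.560) = 1.93 dB

1.93 dB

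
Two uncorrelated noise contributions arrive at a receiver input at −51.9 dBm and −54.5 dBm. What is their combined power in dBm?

−50.0 dBm

Convert to linear, add, convert back:
P₁ = 6.46×10⁻⁹ W, P₂ = 3.55×10⁻⁹ W
P_tot = 1.00×10⁻⁸ W → 10 log₁₀(P_tot / 10⁻³) = −50.0 dBm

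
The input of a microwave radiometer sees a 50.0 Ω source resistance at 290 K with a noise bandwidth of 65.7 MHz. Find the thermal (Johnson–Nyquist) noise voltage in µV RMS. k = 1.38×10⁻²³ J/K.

7.25 µV

V_n = √(4kTRB)
4kTRB = 4 × 1.38×10⁻²³ × 290 × 5.00×10¹ × 6.57×10⁷ = 5.26×10⁻¹¹ V²
V_n = √(5.26×10⁻¹¹) = 7.25×10⁻⁶ V = 7.25 µV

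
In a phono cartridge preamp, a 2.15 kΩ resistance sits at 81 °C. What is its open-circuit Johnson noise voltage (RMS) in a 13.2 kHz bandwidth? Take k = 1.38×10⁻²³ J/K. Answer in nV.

745 nV

T = 81 °C + 273.15 = 354.15 K
V_n = √(4kTRB)
4kTRB = 4 × 1.38×10⁻²³ × 354.15 × 2.15×10³ × 1.32×10⁴ = 5.55×10⁻¹³ V²
V_n = √(5.55×10⁻¹³) = 7.45×10⁻⁷ V = 745 nV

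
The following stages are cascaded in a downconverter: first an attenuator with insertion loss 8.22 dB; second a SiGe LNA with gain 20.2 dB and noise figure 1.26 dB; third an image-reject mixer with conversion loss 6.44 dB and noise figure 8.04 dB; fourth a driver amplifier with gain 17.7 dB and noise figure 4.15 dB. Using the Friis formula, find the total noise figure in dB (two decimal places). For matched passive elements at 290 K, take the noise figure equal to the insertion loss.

Convert to linear (a loss of L dB is a gain of −L dB): F_i = 10^(NF_i/10), G_i = 10^(G_i,dB/10)
  Stage 1: F_1 = 10^(8.22/10) = 6.637, G_1 = 10^(−8.22/10) = 0.1507
  Stage 2: F_2 = 10^(1.26/10) = 1.337, G_2 = 10^(20.2/10) = 104.7
  Stage 3: F_3 = 10^(8.04/10) = 6.368, G_3 = 10^(−6.44/10) = 0.2270
  Stage 4: F_4 = 10^(4.15/10) = 2.600, G_4 = 10^(17.7/10) = 58.88
Friis cascade:
  F = 6.637 + (1.337 − 1)/0.1507 + (6.368 − 1)/15.78 + (2.600 − 1)/3.581 = 9.659
NF = 10 log₁₀(9.659) = 9.85 dB

9.85 dB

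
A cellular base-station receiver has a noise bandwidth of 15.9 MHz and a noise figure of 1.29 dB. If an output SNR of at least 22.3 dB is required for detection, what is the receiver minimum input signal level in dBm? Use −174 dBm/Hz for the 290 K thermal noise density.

−78.4 dBm

Sensitivity = −174 + 10 log₁₀(B) + NF + SNR_min
= −174 + 72.01 + 1.29 + 22.3
= −78.40 dBm → −78.4 dBm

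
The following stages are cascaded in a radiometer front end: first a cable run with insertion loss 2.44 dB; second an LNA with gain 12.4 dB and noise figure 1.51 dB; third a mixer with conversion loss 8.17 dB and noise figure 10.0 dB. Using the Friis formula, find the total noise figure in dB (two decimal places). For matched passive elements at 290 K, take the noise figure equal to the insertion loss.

Convert to linear (a loss of L dB is a gain of −L dB): F_i = 10^(NF_i/10), G_i = 10^(G_i,dB/10)
  Stage 1: F_1 = 10^(2.44/10) = 1.754, G_1 = 10^(−2.44/10) = 0.5702
  Stage 2: F_2 = 10^(1.51/10) = 1.416, G_2 = 10^(12.4/10) = 17.38
  Stage 3: F_3 = 10^(10.0/10) = 10.00, G_3 = 10^(−8.17/10) = 0.1524
Friis cascade:
  F = 1.754 + (1.416 − 1)/0.5702 + (10.00 − 1)/9.908 = 3.391
NF = 10 log₁₀(3.391) = 5.30 dB

5.30 dB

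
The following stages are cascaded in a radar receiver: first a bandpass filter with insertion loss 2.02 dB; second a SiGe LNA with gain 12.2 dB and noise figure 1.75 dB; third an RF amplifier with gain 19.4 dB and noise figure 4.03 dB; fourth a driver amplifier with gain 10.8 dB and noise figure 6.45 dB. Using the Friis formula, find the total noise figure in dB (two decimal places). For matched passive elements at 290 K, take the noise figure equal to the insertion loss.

4.04 dB

Convert to linear (a loss of L dB is a gain of −L dB): F_i = 10^(NF_i/10), G_i = 10^(G_i,dB/10)
  Stage 1: F_1 = 10^(2.02/10) = 1.592, G_1 = 10^(−2.02/10) = 0.6281
  Stage 2: F_2 = 10^(1.75/10) = 1.496, G_2 = 10^(12.2/10) = 16.60
  Stage 3: F_3 = 10^(4.03/10) = 2.529, G_3 = 10^(19.4/10) = 87.10
  Stage 4: F_4 = 10^(6.45/10) = 4.416, G_4 = 10^(10.8/10) = 12.02
Friis cascade:
  F = 1.592 + (1.496 − 1)/0.6281 + (2.529 − 1)/10.42 + (4.416 − 1)/907.8 = 2.533
NF = 10 log₁₀(2.533) = 4.04 dB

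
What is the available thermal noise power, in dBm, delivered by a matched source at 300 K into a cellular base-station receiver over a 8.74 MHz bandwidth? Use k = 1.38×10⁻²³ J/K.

P_n = kTB = 1.38×10⁻²³ × 300 × 8.74×10⁶ = 3.62×10⁻¹⁴ W
In dBm: 10 log₁₀(3.62×10⁻¹⁴ / 10⁻³) = −104.4 dBm

−104.4 dBm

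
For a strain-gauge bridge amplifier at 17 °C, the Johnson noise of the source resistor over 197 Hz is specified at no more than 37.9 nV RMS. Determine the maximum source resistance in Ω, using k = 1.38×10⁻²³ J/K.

455 Ω

T = 17 °C + 273.15 = 290.15 K
Johnson–Nyquist: V_n = √(4kTRB) ⇒ R = V_n² / (4kTB)
4kTB = 4 × 1.38×10⁻²³ × 290.15 × 1.97×10² = 3.16×10⁻¹⁸
R = (3.79×10⁻⁸)² / 3.16×10⁻¹⁸ = 4.55×10² Ω = 455 Ω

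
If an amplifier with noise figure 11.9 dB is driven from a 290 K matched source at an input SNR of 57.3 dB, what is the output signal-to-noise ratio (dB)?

45.4 dB

By definition F = SNR_in/SNR_out, so in dB: SNR_out = SNR_in − NF
SNR_out = 57.3 − 11.9 = 45.4 dB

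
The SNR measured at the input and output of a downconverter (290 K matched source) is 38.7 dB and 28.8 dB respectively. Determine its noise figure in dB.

NF (dB) = SNR_in(dB) − SNR_out(dB) when the source is at T₀
NF = 38.7 − 28.8 = 9.9 dB

9.9 dB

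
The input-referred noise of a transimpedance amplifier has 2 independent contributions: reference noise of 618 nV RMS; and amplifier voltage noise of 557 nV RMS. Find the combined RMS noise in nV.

832 nV

Uncorrelated sources add in power (mean-square): V_tot = √(ΣV_i²)
V_tot = √[(6.18×10⁻⁷)² + (5.57×10⁻⁷)²] = 8.32×10⁻⁷ V = 832 nV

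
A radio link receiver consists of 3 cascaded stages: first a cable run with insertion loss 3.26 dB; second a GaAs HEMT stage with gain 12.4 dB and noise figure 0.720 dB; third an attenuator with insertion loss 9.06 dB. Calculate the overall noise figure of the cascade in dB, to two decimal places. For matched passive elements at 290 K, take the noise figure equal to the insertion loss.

5.26 dB

Convert to linear (a loss of L dB is a gain of −L dB): F_i = 10^(NF_i/10), G_i = 10^(G_i,dB/10)
  Stage 1: F_1 = 10^(3.26/10) = 2.118, G_1 = 10^(−3.26/10) = 0.4721
  Stage 2: F_2 = 10^(0.720/10) = 1.180, G_2 = 10^(12.4/10) = 17.38
  Stage 3: F_3 = 10^(9.06/10) = 8.054, G_3 = 10^(−9.06/10) = 0.1242
Friis cascade:
  F = 2.118 + (1.180 − 1)/0.4721 + (8.054 − 1)/8.204 = 3.360
NF = 10 log₁₀(3.360) = 5.26 dB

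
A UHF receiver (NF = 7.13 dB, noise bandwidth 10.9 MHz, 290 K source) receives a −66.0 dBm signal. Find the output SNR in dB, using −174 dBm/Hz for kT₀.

Noise floor: N = −174 + 10 log₁₀(B) + NF
10 log₁₀(1.09×10⁷) = 70.37 dB
N = −174 + 70.37 + 7.13 = −96.50 dBm
SNR = P_sig − N = −66.0 − (−96.50) = 30.50 dB → 30.5 dB

30.5 dB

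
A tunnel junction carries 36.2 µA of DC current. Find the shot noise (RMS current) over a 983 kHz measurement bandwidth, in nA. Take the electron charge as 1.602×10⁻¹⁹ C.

3.38 nA

I_n = √(2qI·B)
2qI·B = 2 × 1.602×10⁻¹⁹ × 3.62×10⁻⁵ × 9.83×10⁵ = 1.14×10⁻¹⁷ A²
I_n = √(1.14×10⁻¹⁷) = 3.38×10⁻⁹ A = 3.38 nA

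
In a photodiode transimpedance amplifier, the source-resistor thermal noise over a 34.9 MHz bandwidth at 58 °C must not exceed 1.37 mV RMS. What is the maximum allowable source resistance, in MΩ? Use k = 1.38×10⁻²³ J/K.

2.94 MΩ

T = 58 °C + 273.15 = 331.15 K
Johnson–Nyquist: V_n = √(4kTRB) ⇒ R = V_n² / (4kTB)
4kTB = 4 × 1.38×10⁻²³ × 331.15 × 3.49×10⁷ = 6.38×10⁻¹³
R = (1.37×10⁻³)² / 6.38×10⁻¹³ = 2.94×10⁶ Ω = 2.94 MΩ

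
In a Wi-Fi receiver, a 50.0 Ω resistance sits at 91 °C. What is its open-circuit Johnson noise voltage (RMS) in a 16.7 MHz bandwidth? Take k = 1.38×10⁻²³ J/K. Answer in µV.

T = 91 °C + 273.15 = 364.15 K
V_n = √(4kTRB)
4kTRB = 4 × 1.38×10⁻²³ × 364.15 × 5.00×10¹ × 1.67×10⁷ = 1.68×10⁻¹¹ V²
V_n = √(1.68×10⁻¹¹) = 4.10×10⁻⁶ V = 4.10 µV

4.10 µV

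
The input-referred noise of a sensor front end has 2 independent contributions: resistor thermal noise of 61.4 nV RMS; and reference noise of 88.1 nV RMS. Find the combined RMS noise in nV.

Uncorrelated sources add in power (mean-square): V_tot = √(ΣV_i²)
V_tot = √[(6.14×10⁻⁸)² + (8.81×10⁻⁸)²] = 1.07×10⁻⁷ V = 107 nV

107 nV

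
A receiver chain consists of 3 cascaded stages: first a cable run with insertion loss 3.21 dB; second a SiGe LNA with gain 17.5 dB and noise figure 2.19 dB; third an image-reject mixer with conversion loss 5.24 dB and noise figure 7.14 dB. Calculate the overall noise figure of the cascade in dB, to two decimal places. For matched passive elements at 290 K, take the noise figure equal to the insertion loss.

5.59 dB

Convert to linear (a loss of L dB is a gain of −L dB): F_i = 10^(NF_i/10), G_i = 10^(G_i,dB/10)
  Stage 1: F_1 = 10^(3.21/10) = 2.094, G_1 = 10^(−3.21/10) = 0.4775
  Stage 2: F_2 = 10^(2.19/10) = 1.656, G_2 = 10^(17.5/10) = 56.23
  Stage 3: F_3 = 10^(7.14/10) = 5.176, G_3 = 10^(−5.24/10) = 0.2992
Friis cascade:
  F = 2.094 + (1.656 − 1)/0.4775 + (5.176 − 1)/26.85 = 3.623
NF = 10 log₁₀(3.623) = 5.59 dB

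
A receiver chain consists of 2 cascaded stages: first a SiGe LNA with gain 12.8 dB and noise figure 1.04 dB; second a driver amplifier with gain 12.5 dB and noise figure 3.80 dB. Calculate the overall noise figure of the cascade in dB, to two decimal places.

Convert to linear (a loss of L dB is a gain of −L dB): F_i = 10^(NF_i/10), G_i = 10^(G_i,dB/10)
  Stage 1: F_1 = 10^(1.04/10) = 1.271, G_1 = 10^(12.8/10) = 19.05
  Stage 2: F_2 = 10^(3.80/10) = 2.399, G_2 = 10^(12.5/10) = 17.78
Friis cascade:
  F = 1.271 + (2.399 − 1)/19.05 = 1.344
NF = 10 log₁₀(1.344) = 1.28 dB

1.28 dB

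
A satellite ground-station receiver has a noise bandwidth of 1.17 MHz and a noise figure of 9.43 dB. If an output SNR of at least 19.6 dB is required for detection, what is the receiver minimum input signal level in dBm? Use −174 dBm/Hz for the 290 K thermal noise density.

Sensitivity = −174 + 10 log₁₀(B) + NF + SNR_min
= −174 + 60.68 + 9.43 + 19.6
= −84.29 dBm → −84.3 dBm

−84.3 dBm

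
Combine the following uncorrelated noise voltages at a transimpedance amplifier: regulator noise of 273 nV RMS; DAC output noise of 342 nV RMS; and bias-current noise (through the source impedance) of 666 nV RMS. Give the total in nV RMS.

Uncorrelated sources add in power (mean-square): V_tot = √(ΣV_i²)
V_tot = √[(2.73×10⁻⁷)² + (3.42×10⁻⁷)² + (6.66×10⁻⁷)²] = 7.97×10⁻⁷ V = 797 nV

797 nV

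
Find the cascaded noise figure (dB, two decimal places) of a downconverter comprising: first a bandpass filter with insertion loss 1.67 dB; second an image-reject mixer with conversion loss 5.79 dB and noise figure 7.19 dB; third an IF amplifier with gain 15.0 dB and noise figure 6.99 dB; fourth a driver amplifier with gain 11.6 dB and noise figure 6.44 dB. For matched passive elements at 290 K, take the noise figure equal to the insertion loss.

Convert to linear (a loss of L dB is a gain of −L dB): F_i = 10^(NF_i/10), G_i = 10^(G_i,dB/10)
  Stage 1: F_1 = 10^(1.67/10) = 1.469, G_1 = 10^(−1.67/10) = 0.6808
  Stage 2: F_2 = 10^(7.19/10) = 5.236, G_2 = 10^(−5.79/10) = 0.2636
  Stage 3: F_3 = 10^(6.99/10) = 5.000, G_3 = 10^(15.0/10) = 31.62
  Stage 4: F_4 = 10^(6.44/10) = 4.406, G_4 = 10^(11.6/10) = 14.45
Friis cascade:
  F = 1.469 + (5.236 − 1)/0.6808 + (5.000 − 1)/0.1795 + (4.406 − 1)/5.675 = 30.58
NF = 10 log₁₀(30.58) = 14.85 dB

14.85 dB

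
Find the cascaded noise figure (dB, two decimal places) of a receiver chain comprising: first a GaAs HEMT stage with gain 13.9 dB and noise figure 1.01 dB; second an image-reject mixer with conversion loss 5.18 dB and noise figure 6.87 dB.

Convert to linear (a loss of L dB is a gain of −L dB): F_i = 10^(NF_i/10), G_i = 10^(G_i,dB/10)
  Stage 1: F_1 = 10^(1.01/10) = 1.262, G_1 = 10^(13.9/10) = 24.55
  Stage 2: F_2 = 10^(6.87/10) = 4.864, G_2 = 10^(−5.18/10) = 0.3034
Friis cascade:
  F = 1.262 + (4.864 − 1)/24.55 = 1.419
NF = 10 log₁₀(1.419) = 1.52 dB

1.52 dB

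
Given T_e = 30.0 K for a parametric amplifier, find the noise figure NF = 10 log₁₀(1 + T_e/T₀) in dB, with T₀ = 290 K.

F = 1 + T_e/T₀ = 1 + 30.0/290 = 1.10345
NF = 10 log₁₀(1.10345) = 0.428 dB

0.428 dB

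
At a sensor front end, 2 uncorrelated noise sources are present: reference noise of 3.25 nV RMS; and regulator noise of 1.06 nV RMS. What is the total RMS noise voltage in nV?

3.42 nV

Uncorrelated sources add in power (mean-square): V_tot = √(ΣV_i²)
V_tot = √[(3.25×10⁻⁹)² + (1.06×10⁻⁹)²] = 3.42×10⁻⁹ V = 3.42 nV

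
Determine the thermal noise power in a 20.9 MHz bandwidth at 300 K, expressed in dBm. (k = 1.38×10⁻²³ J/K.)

P_n = kTB = 1.38×10⁻²³ × 300 × 2.09×10⁷ = 8.65×10⁻¹⁴ W
In dBm: 10 log₁₀(8.65×10⁻¹⁴ / 10⁻³) = −100.6 dBm

−100.6 dBm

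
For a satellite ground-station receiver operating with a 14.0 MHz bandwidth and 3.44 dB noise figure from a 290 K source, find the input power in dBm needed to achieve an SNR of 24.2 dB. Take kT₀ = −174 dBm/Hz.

−74.9 dBm

Sensitivity = −174 + 10 log₁₀(B) + NF + SNR_min
= −174 + 71.46 + 3.44 + 24.2
= −74.90 dBm → −74.9 dBm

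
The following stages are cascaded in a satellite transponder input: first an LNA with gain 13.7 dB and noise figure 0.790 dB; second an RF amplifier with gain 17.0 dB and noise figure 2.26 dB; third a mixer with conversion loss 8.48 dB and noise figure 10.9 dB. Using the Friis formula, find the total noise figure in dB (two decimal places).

Convert to linear (a loss of L dB is a gain of −L dB): F_i = 10^(NF_i/10), G_i = 10^(G_i,dB/10)
  Stage 1: F_1 = 10^(0.790/10) = 1.199, G_1 = 10^(13.7/10) = 23.44
  Stage 2: F_2 = 10^(2.26/10) = 1.683, G_2 = 10^(17.0/10) = 50.12
  Stage 3: F_3 = 10^(10.9/10) = 12.30, G_3 = 10^(−8.48/10) = 0.1419
Friis cascade:
  F = 1.199 + (1.683 − 1)/23.44 + (12.30 − 1)/1175 = 1.238
NF = 10 log₁₀(1.238) = 0.93 dB

0.93 dB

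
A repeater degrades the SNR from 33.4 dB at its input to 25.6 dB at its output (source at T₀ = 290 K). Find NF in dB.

7.8 dB

NF (dB) = SNR_in(dB) − SNR_out(dB) when the source is at T₀
NF = 33.4 − 25.6 = 7.8 dB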